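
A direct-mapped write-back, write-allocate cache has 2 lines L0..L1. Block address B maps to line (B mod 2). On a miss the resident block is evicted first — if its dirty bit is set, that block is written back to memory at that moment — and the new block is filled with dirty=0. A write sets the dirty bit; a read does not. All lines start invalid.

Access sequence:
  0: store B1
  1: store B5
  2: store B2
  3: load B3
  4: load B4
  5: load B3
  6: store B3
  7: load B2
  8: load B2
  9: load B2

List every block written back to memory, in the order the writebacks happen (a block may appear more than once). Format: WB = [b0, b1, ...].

WB = [1, 5, 2]

0: W B1 → L1 miss [D]
1: W B5 → L1 miss wb→B1 [D]
2: W B2 → L0 miss [D]
3: R B3 → L1 miss wb→B5 [-]
4: R B4 → L0 miss wb→B2 [-]
5: R B3 → L1 hit [-]
6: W B3 → L1 hit [D]
7: R B2 → L0 miss [-]
8: R B2 → L0 hit [-]
9: R B2 → L0 hit [-]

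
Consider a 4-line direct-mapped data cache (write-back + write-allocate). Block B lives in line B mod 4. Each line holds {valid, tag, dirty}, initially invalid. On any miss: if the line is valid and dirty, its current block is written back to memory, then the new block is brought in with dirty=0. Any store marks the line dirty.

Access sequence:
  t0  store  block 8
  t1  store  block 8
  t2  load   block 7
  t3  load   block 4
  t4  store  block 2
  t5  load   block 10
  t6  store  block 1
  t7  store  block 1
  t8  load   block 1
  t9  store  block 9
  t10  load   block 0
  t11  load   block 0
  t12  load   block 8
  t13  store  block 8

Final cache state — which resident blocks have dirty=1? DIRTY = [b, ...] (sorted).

DIRTY = [8, 9]

0: W B8 -> L0 miss  d=D]
1: W B8 -> L0 hit  d=D]
2: R B7 -> L3 miss  d=-]
3: R B4 -> L0 miss wb->B8  d=-]
4: W B2 -> L2 miss  d=D]
5: R B10 -> L2 miss wb->B2  d=-]
6: W B1 -> L1 miss  d=D]
7: W B1 -> L1 hit  d=D]
8: R B1 -> L1 hit  d=D]
9: W B9 -> L1 miss wb->B1  d=D]
10: R B0 -> L0 miss  d=-]
11: R B0 -> L0 hit  d=-]
12: R B8 -> L0 miss  d=-]
13: W B8 -> L0 hit  d=D]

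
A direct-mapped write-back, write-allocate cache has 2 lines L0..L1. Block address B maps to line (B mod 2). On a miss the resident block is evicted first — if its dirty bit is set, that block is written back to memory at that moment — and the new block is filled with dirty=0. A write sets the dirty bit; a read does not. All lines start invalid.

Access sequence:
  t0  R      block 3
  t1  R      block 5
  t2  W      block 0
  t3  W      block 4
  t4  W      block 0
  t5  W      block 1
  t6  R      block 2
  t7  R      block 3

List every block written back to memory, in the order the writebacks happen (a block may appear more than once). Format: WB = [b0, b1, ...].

  0 | R B3 → L1 miss [-]
  1 | R B5 → L1 miss [-]
  2 | W B0 → L0 miss [D]
  3 | W B4 → L0 miss wb→B0 [D]
  4 | W B0 → L0 miss wb→B4 [D]
  5 | W B1 → L1 miss [D]
  6 | R B2 → L0 miss wb→B0 [-]
  7 | R B3 → L1 miss wb→B1 [-]

WB = [0, 4, 0, 1]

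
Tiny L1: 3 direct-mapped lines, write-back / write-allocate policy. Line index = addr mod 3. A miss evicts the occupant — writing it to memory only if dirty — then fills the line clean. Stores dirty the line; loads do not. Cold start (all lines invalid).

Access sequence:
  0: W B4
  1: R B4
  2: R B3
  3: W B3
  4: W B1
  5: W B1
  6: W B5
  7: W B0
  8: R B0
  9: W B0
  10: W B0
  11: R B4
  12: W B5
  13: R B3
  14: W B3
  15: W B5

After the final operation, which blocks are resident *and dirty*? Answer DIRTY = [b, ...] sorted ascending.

DIRTY = [3, 5]

  0 | W B4 → L1 miss [D]
  1 | R B4 → L1 hit [D]
  2 | R B3 → L0 miss [-]
  3 | W B3 → L0 hit [D]
  4 | W B1 → L1 miss wb→B4 [D]
  5 | W B1 → L1 hit [D]
  6 | W B5 → L2 miss [D]
  7 | W B0 → L0 miss wb→B3 [D]
  8 | R B0 → L0 hit [D]
  9 | W B0 → L0 hit [D]
  10 | W B0 → L0 hit [D]
  11 | R B4 → L1 miss wb→B1 [-]
  12 | W B5 → L2 hit [D]
  13 | R B3 → L0 miss wb→B0 [-]
  14 | W B3 → L0 hit [D]
  15 | W B5 → L2 hit [D]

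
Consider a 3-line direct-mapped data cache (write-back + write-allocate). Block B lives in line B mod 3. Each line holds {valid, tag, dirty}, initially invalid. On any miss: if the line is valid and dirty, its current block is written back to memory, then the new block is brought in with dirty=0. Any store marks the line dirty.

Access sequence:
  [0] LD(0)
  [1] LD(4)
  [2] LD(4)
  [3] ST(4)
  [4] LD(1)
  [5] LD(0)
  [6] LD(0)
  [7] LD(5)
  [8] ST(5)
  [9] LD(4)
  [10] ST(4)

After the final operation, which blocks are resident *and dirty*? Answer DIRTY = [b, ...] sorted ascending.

DIRTY = [4, 5]

  0 | R B0 → L0 miss [-]
  1 | R B4 → L1 miss [-]
  2 | R B4 → L1 hit [-]
  3 | W B4 → L1 hit [D]
  4 | R B1 → L1 miss wb→B4 [-]
  5 | R B0 → L0 hit [-]
  6 | R B0 → L0 hit [-]
  7 | R B5 → L2 miss [-]
  8 | W B5 → L2 hit [D]
  9 | R B4 → L1 miss [-]
  10 | W B4 → L1 hit [D]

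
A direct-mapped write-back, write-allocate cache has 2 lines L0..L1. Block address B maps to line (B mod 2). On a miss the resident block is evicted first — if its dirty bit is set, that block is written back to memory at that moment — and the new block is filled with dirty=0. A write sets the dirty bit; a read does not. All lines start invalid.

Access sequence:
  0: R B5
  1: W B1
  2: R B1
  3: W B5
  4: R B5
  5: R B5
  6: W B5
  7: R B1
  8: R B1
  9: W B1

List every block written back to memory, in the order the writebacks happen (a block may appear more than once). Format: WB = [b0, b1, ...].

WB = [1, 5]

  0 | R B5 → L1 miss [-]
  1 | W B1 → L1 miss [D]
  2 | R B1 → L1 hit [D]
  3 | W B5 → L1 miss wb→B1 [D]
  4 | R B5 → L1 hit [D]
  5 | R B5 → L1 hit [D]
  6 | W B5 → L1 hit [D]
  7 | R B1 → L1 miss wb→B5 [-]
  8 | R B1 → L1 hit [-]
  9 | W B1 → L1 hit [D]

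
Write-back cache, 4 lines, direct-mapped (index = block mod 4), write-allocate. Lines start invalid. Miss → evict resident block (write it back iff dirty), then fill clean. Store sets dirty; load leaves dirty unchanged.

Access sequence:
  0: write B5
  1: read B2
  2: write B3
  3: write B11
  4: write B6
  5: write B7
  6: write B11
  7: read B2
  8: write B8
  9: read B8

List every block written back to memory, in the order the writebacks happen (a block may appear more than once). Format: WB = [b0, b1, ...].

WB = [3, 11, 7, 6]

  0 | W B5 → L1 miss [D]
  1 | R B2 → L2 miss [-]
  2 | W B3 → L3 miss [D]
  3 | W B11 → L3 miss wb→B3 [D]
  4 | W B6 → L2 miss [D]
  5 | W B7 → L3 miss wb→B11 [D]
  6 | W B11 → L3 miss wb→B7 [D]
  7 | R B2 → L2 miss wb→B6 [-]
  8 | W B8 → L0 miss [D]
  9 | R B8 → L0 hit [D]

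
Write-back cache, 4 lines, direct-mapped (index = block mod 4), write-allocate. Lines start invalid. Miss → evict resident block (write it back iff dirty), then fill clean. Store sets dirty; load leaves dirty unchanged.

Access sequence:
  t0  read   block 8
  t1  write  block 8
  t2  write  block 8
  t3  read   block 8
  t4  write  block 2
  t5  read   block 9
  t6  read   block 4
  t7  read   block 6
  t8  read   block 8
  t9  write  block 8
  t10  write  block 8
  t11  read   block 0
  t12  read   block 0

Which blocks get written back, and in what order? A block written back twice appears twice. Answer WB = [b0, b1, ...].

  0 | R B8 → L0 miss [-]
  1 | W B8 → L0 hit [D]
  2 | W B8 → L0 hit [D]
  3 | R B8 → L0 hit [D]
  4 | W B2 → L2 miss [D]
  5 | R B9 → L1 miss [-]
  6 | R B4 → L0 miss wb→B8 [-]
  7 | R B6 → L2 miss wb→B2 [-]
  8 | R B8 → L0 miss [-]
  9 | W B8 → L0 hit [D]
  10 | W B8 → L0 hit [D]
  11 | R B0 → L0 miss wb→B8 [-]
  12 | R B0 → L0 hit [-]

WB = [8, 2, 8]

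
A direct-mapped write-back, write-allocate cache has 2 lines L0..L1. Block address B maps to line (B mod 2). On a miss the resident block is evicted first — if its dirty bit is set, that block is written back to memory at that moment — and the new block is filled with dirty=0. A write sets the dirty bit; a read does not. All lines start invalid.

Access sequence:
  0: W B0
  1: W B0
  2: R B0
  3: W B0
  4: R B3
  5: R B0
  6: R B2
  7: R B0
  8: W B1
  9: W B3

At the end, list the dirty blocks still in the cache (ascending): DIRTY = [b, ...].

0: W B0 → L0 miss [D]
1: W B0 → L0 hit [D]
2: R B0 → L0 hit [D]
3: W B0 → L0 hit [D]
4: R B3 → L1 miss [-]
5: R B0 → L0 hit [D]
6: R B2 → L0 miss wb→B0 [-]
7: R B0 → L0 miss [-]
8: W B1 → L1 miss [D]
9: W B3 → L1 miss wb→B1 [D]

DIRTY = [3]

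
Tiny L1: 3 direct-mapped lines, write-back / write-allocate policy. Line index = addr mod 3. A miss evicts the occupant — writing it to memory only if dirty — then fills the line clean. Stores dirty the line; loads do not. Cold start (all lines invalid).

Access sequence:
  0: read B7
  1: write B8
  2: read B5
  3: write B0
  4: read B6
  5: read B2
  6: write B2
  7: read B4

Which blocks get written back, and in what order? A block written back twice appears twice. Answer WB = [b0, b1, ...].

  0 | R B7 → L1 miss [-]
  1 | W B8 → L2 miss [D]
  2 | R B5 → L2 miss wb→B8 [-]
  3 | W B0 → L0 miss [D]
  4 | R B6 → L0 miss wb→B0 [-]
  5 | R B2 → L2 miss [-]
  6 | W B2 → L2 hit [D]
  7 | R B4 → L1 miss [-]

WB = [8, 0]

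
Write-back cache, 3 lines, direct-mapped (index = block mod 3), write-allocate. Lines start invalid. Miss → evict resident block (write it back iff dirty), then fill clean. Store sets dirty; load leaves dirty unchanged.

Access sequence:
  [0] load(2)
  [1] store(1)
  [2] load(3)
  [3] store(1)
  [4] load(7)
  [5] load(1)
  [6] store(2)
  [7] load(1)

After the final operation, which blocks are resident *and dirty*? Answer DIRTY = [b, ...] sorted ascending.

DIRTY = [2]

  0 | R B2 → L2 miss [-]
  1 | W B1 → L1 miss [D]
  2 | R B3 → L0 miss [-]
  3 | W B1 → L1 hit [D]
  4 | R B7 → L1 miss wb→B1 [-]
  5 | R B1 → L1 miss [-]
  6 | W B2 → L2 hit [D]
  7 | R B1 → L1 hit [-]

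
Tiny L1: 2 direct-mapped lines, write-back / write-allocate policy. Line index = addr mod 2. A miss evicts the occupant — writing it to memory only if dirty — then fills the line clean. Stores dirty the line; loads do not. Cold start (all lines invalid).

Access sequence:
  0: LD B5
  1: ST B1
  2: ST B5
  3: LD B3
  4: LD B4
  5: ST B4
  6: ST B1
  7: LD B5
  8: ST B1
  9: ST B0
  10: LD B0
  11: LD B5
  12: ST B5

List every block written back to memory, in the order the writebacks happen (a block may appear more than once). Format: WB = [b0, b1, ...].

0: R B5 → L1 miss [-]
1: W B1 → L1 miss [D]
2: W B5 → L1 miss wb→B1 [D]
3: R B3 → L1 miss wb→B5 [-]
4: R B4 → L0 miss [-]
5: W B4 → L0 hit [D]
6: W B1 → L1 miss [D]
7: R B5 → L1 miss wb→B1 [-]
8: W B1 → L1 miss [D]
9: W B0 → L0 miss wb→B4 [D]
10: R B0 → L0 hit [D]
11: R B5 → L1 miss wb→B1 [-]
12: W B5 → L1 hit [D]

WB = [1, 5, 1, 4, 1]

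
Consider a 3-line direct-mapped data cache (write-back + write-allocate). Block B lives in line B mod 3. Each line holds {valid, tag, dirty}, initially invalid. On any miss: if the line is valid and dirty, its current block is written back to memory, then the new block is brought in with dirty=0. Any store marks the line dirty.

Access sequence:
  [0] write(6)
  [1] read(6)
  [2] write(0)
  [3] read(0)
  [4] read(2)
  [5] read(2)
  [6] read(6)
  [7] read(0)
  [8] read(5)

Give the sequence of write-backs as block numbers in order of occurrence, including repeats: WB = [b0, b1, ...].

WB = [6, 0]

0: W B6 -> L0 miss  d=D]
1: R B6 -> L0 hit  d=D]
2: W B0 -> L0 miss wb->B6  d=D]
3: R B0 -> L0 hit  d=D]
4: R B2 -> L2 miss  d=-]
5: R B2 -> L2 hit  d=-]
6: R B6 -> L0 miss wb->B0  d=-]
7: R B0 -> L0 miss  d=-]
8: R B5 -> L2 miss  d=-]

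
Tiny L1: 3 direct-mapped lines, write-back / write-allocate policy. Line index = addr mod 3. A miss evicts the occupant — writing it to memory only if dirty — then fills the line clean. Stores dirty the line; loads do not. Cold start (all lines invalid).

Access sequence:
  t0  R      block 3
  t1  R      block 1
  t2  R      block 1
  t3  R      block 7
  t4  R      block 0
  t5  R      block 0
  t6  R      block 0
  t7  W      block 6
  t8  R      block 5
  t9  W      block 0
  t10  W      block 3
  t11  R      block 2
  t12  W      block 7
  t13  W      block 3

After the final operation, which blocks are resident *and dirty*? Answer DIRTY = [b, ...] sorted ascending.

0: R B3 -> L0 miss  d=-]
1: R B1 -> L1 miss  d=-]
2: R B1 -> L1 hit  d=-]
3: R B7 -> L1 miss  d=-]
4: R B0 -> L0 miss  d=-]
5: R B0 -> L0 hit  d=-]
6: R B0 -> L0 hit  d=-]
7: W B6 -> L0 miss  d=D]
8: R B5 -> L2 miss  d=-]
9: W B0 -> L0 miss wb->B6  d=D]
10: W B3 -> L0 miss wb->B0  d=D]
11: R B2 -> L2 miss  d=-]
12: W B7 -> L1 hit  d=D]
13: W B3 -> L0 hit  d=D]

DIRTY = [3, 7]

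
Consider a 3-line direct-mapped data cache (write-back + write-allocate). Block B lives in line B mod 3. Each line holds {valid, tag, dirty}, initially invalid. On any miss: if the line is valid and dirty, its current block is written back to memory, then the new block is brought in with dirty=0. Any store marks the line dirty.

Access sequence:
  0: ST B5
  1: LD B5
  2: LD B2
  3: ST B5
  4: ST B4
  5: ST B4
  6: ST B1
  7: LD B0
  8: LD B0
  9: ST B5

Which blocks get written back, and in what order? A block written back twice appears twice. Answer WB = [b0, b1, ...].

WB = [5, 4]

0: W B5 → L2 miss [D]
1: R B5 → L2 hit [D]
2: R B2 → L2 miss wb→B5 [-]
3: W B5 → L2 miss [D]
4: W B4 → L1 miss [D]
5: W B4 → L1 hit [D]
6: W B1 → L1 miss wb→B4 [D]
7: R B0 → L0 miss [-]
8: R B0 → L0 hit [-]
9: W B5 → L2 hit [D]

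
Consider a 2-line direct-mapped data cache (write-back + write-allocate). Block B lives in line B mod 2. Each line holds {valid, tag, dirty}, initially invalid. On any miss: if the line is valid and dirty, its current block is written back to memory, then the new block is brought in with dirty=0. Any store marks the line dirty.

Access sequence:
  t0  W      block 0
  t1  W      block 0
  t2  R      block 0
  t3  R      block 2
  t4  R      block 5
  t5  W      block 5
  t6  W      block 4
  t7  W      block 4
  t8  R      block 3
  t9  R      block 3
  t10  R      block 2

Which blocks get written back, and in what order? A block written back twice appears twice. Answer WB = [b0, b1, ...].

WB = [0, 5, 4]

0: W B0 → L0 miss [D]
1: W B0 → L0 hit [D]
2: R B0 → L0 hit [D]
3: R B2 → L0 miss wb→B0 [-]
4: R B5 → L1 miss [-]
5: W B5 → L1 hit [D]
6: W B4 → L0 miss [D]
7: W B4 → L0 hit [D]
8: R B3 → L1 miss wb→B5 [-]
9: R B3 → L1 hit [-]
10: R B2 → L0 miss wb→B4 [-]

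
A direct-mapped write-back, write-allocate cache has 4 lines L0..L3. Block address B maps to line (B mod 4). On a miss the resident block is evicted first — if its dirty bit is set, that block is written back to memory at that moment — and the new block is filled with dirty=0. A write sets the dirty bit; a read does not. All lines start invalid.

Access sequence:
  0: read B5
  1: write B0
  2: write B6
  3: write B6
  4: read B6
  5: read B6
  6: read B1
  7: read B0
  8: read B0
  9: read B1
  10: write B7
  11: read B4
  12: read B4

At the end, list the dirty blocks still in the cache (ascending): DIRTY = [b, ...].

DIRTY = [6, 7]

  0 | R B5 → L1 miss [-]
  1 | W B0 → L0 miss [D]
  2 | W B6 → L2 miss [D]
  3 | W B6 → L2 hit [D]
  4 | R B6 → L2 hit [D]
  5 | R B6 → L2 hit [D]
  6 | R B1 → L1 miss [-]
  7 | R B0 → L0 hit [D]
  8 | R B0 → L0 hit [D]
  9 | R B1 → L1 hit [-]
  10 | W B7 → L3 miss [D]
  11 | R B4 → L0 miss wb→B0 [-]
  12 | R B4 → L0 hit [-]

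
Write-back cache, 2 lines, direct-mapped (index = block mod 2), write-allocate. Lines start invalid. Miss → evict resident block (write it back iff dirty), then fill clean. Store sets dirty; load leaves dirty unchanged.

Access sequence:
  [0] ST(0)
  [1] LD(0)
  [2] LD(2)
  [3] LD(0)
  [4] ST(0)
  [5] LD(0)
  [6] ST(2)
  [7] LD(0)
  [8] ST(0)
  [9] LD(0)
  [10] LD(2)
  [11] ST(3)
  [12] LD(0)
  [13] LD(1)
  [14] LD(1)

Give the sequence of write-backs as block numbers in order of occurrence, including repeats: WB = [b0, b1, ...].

WB = [0, 0, 2, 0, 3]

0: W B0 -> L0 miss  d=D]
1: R B0 -> L0 hit  d=D]
2: R B2 -> L0 miss wb->B0  d=-]
3: R B0 -> L0 miss  d=-]
4: W B0 -> L0 hit  d=D]
5: R B0 -> L0 hit  d=D]
6: W B2 -> L0 miss wb->B0  d=D]
7: R B0 -> L0 miss wb->B2  d=-]
8: W B0 -> L0 hit  d=D]
9: R B0 -> L0 hit  d=D]
10: R B2 -> L0 miss wb->B0  d=-]
11: W B3 -> L1 miss  d=D]
12: R B0 -> L0 miss  d=-]
13: R B1 -> L1 miss wb->B3  d=-]
14: R B1 -> L1 hit  d=-]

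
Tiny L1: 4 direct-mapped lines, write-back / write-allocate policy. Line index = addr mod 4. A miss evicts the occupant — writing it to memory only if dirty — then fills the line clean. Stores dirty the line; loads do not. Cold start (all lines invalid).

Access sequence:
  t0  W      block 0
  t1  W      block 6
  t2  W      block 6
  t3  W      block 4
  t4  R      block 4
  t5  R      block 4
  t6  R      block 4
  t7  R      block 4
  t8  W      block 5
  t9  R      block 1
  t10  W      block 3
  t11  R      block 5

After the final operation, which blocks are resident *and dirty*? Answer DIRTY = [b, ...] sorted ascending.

DIRTY = [3, 4, 6]

0: W B0 -> L0 miss  d=D]
1: W B6 -> L2 miss  d=D]
2: W B6 -> L2 hit  d=D]
3: W B4 -> L0 miss wb->B0  d=D]
4: R B4 -> L0 hit  d=D]
5: R B4 -> L0 hit  d=D]
6: R B4 -> L0 hit  d=D]
7: R B4 -> L0 hit  d=D]
8: W B5 -> L1 miss  d=D]
9: R B1 -> L1 miss wb->B5  d=-]
10: W B3 -> L3 miss  d=D]
11: R B5 -> L1 miss  d=-]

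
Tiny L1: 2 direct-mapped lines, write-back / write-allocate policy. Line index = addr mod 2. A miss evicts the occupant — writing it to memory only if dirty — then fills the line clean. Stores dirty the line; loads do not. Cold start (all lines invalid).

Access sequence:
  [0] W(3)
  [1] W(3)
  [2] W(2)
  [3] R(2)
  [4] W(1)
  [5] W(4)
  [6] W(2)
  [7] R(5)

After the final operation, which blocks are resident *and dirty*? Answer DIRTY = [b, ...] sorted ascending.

DIRTY = [2]

0: W B3 -> L1 miss  d=D]
1: W B3 -> L1 hit  d=D]
2: W B2 -> L0 miss  d=D]
3: R B2 -> L0 hit  d=D]
4: W B1 -> L1 miss wb->B3  d=D]
5: W B4 -> L0 miss wb->B2  d=D]
6: W B2 -> L0 miss wb->B4  d=D]
7: R B5 -> L1 miss wb->B1  d=-]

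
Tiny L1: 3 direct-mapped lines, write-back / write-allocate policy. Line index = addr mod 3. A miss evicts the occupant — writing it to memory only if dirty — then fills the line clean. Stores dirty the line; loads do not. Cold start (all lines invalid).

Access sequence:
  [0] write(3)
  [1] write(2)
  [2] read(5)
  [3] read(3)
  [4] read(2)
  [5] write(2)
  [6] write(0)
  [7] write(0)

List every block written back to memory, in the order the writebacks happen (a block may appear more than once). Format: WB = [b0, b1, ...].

  0 | W B3 → L0 miss [D]
  1 | W B2 → L2 miss [D]
  2 | R B5 → L2 miss wb→B2 [-]
  3 | R B3 → L0 hit [D]
  4 | R B2 → L2 miss [-]
  5 | W B2 → L2 hit [D]
  6 | W B0 → L0 miss wb→B3 [D]
  7 | W B0 → L0 hit [D]

WB = [2, 3]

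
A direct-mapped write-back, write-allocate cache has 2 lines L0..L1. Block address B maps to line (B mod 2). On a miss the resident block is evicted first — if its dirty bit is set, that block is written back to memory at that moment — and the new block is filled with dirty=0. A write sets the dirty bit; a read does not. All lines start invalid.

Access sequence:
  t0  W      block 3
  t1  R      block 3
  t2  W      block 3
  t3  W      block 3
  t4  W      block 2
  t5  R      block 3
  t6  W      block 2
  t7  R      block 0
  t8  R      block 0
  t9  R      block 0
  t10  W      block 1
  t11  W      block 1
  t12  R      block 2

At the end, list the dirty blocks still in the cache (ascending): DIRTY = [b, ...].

  0 | W B3 → L1 miss [D]
  1 | R B3 → L1 hit [D]
  2 | W B3 → L1 hit [D]
  3 | W B3 → L1 hit [D]
  4 | W B2 → L0 miss [D]
  5 | R B3 → L1 hit [D]
  6 | W B2 → L0 hit [D]
  7 | R B0 → L0 miss wb→B2 [-]
  8 | R B0 → L0 hit [-]
  9 | R B0 → L0 hit [-]
  10 | W B1 → L1 miss wb→B3 [D]
  11 | W B1 → L1 hit [D]
  12 | R B2 → L0 miss [-]

DIRTY = [1]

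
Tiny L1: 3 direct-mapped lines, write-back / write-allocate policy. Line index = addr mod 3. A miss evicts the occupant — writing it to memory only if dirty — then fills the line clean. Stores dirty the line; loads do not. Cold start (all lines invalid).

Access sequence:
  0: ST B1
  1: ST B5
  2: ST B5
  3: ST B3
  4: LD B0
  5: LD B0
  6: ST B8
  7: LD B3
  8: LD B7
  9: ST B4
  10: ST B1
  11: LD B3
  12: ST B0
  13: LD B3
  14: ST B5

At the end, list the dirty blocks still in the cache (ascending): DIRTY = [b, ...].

  0 | W B1 → L1 miss [D]
  1 | W B5 → L2 miss [D]
  2 | W B5 → L2 hit [D]
  3 | W B3 → L0 miss [D]
  4 | R B0 → L0 miss wb→B3 [-]
  5 | R B0 → L0 hit [-]
  6 | W B8 → L2 miss wb→B5 [D]
  7 | R B3 → L0 miss [-]
  8 | R B7 → L1 miss wb→B1 [-]
  9 | W B4 → L1 miss [D]
  10 | W B1 → L1 miss wb→B4 [D]
  11 | R B3 → L0 hit [-]
  12 | W B0 → L0 miss [D]
  13 | R B3 → L0 miss wb→B0 [-]
  14 | W B5 → L2 miss wb→B8 [D]

DIRTY = [1, 5]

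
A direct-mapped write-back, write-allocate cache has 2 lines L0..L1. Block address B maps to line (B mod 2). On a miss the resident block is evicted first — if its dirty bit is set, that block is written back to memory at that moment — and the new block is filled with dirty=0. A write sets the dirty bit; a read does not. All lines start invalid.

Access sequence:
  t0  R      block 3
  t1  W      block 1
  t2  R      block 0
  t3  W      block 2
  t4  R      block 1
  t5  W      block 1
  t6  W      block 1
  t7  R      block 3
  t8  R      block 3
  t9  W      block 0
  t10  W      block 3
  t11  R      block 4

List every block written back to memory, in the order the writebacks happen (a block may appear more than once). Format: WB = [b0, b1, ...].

0: R B3 -> L1 miss  d=-]
1: W B1 -> L1 miss  d=D]
2: R B0 -> L0 miss  d=-]
3: W B2 -> L0 miss  d=D]
4: R B1 -> L1 hit  d=D]
5: W B1 -> L1 hit  d=D]
6: W B1 -> L1 hit  d=D]
7: R B3 -> L1 miss wb->B1  d=-]
8: R B3 -> L1 hit  d=-]
9: W B0 -> L0 miss wb->B2  d=D]
10: W B3 -> L1 hit  d=D]
11: R B4 -> L0 miss wb->B0  d=-]

WB = [1, 2, 0]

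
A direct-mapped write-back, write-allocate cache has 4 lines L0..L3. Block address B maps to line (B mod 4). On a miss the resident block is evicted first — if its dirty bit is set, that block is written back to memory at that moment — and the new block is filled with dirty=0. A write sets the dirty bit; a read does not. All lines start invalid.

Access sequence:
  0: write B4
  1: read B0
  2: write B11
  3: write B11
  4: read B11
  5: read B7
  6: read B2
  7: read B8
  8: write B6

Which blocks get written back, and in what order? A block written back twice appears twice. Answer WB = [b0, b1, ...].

0: W B4 -> L0 miss  d=D]
1: R B0 -> L0 miss wb->B4  d=-]
2: W B11 -> L3 miss  d=D]
3: W B11 -> L3 hit  d=D]
4: R B11 -> L3 hit  d=D]
5: R B7 -> L3 miss wb->B11  d=-]
6: R B2 -> L2 miss  d=-]
7: R B8 -> L0 miss  d=-]
8: W B6 -> L2 miss  d=D]

WB = [4, 11]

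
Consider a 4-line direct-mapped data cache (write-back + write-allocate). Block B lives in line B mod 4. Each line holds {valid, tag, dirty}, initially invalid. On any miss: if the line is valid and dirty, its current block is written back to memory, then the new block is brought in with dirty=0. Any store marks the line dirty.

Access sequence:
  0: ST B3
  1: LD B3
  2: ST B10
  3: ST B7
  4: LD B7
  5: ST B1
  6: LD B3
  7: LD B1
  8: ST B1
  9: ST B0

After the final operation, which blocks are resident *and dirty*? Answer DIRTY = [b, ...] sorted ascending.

DIRTY = [0, 1, 10]

0: W B3 -> L3 miss  d=D]
1: R B3 -> L3 hit  d=D]
2: W B10 -> L2 miss  d=D]
3: W B7 -> L3 miss wb->B3  d=D]
4: R B7 -> L3 hit  d=D]
5: W B1 -> L1 miss  d=D]
6: R B3 -> L3 miss wb->B7  d=-]
7: R B1 -> L1 hit  d=D]
8: W B1 -> L1 hit  d=D]
9: W B0 -> L0 miss  d=D]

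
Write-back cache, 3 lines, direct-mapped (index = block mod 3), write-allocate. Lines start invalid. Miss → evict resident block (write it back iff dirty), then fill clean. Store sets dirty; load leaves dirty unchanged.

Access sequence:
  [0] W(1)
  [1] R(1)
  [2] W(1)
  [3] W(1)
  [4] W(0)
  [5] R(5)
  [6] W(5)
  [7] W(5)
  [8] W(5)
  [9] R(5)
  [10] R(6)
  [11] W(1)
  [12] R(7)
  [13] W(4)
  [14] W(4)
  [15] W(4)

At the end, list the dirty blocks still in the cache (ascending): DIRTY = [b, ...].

  0 | W B1 → L1 miss [D]
  1 | R B1 → L1 hit [D]
  2 | W B1 → L1 hit [D]
  3 | W B1 → L1 hit [D]
  4 | W B0 → L0 miss [D]
  5 | R B5 → L2 miss [-]
  6 | W B5 → L2 hit [D]
  7 | W B5 → L2 hit [D]
  8 | W B5 → L2 hit [D]
  9 | R B5 → L2 hit [D]
  10 | R B6 → L0 miss wb→B0 [-]
  11 | W B1 → L1 hit [D]
  12 | R B7 → L1 miss wb→B1 [-]
  13 | W B4 → L1 miss [D]
  14 | W B4 → L1 hit [D]
  15 | W B4 → L1 hit [D]

DIRTY = [4, 5]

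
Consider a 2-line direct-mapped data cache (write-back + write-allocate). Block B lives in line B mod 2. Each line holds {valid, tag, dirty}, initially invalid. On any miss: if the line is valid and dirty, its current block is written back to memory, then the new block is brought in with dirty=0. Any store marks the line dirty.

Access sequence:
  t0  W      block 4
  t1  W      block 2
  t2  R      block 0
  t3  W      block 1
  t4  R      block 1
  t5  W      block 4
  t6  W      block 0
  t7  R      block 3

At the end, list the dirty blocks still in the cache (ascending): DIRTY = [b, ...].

0: W B4 → L0 miss [D]
1: W B2 → L0 miss wb→B4 [D]
2: R B0 → L0 miss wb→B2 [-]
3: W B1 → L1 miss [D]
4: R B1 → L1 hit [D]
5: W B4 → L0 miss [D]
6: W B0 → L0 miss wb→B4 [D]
7: R B3 → L1 miss wb→B1 [-]

DIRTY = [0]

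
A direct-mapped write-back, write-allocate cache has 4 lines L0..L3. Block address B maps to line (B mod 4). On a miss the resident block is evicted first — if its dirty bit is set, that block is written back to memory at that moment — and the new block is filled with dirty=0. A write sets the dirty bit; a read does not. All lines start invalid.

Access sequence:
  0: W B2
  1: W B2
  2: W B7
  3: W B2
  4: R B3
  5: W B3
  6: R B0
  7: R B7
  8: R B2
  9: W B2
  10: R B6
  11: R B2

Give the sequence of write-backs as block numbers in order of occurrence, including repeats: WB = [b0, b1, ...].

WB = [7, 3, 2]

0: W B2 -> L2 miss  d=D]
1: W B2 -> L2 hit  d=D]
2: W B7 -> L3 miss  d=D]
3: W B2 -> L2 hit  d=D]
4: R B3 -> L3 miss wb->B7  d=-]
5: W B3 -> L3 hit  d=D]
6: R B0 -> L0 miss  d=-]
7: R B7 -> L3 miss wb->B3  d=-]
8: R B2 -> L2 hit  d=D]
9: W B2 -> L2 hit  d=D]
10: R B6 -> L2 miss wb->B2  d=-]
11: R B2 -> L2 miss  d=-]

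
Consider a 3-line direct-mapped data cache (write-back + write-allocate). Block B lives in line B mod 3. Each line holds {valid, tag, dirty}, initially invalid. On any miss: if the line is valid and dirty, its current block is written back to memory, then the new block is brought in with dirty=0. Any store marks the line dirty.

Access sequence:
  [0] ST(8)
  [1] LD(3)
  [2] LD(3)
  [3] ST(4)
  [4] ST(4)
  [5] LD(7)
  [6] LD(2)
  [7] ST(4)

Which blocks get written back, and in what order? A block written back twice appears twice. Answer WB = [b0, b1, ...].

WB = [4, 8]

0: W B8 -> L2 miss  d=D]
1: R B3 -> L0 miss  d=-]
2: R B3 -> L0 hit  d=-]
3: W B4 -> L1 miss  d=D]
4: W B4 -> L1 hit  d=D]
5: R B7 -> L1 miss wb->B4  d=-]
6: R B2 -> L2 miss wb->B8  d=-]
7: W B4 -> L1 miss  d=D]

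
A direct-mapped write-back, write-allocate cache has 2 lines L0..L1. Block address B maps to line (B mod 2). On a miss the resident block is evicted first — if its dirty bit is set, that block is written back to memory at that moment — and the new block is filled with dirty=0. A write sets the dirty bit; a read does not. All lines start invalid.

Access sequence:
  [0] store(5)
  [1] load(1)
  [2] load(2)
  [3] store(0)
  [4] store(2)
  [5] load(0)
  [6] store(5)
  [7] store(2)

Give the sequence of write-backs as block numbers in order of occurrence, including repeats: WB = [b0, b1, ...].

WB = [5, 0, 2]

0: W B5 -> L1 miss  d=D]
1: R B1 -> L1 miss wb->B5  d=-]
2: R B2 -> L0 miss  d=-]
3: W B0 -> L0 miss  d=D]
4: W B2 -> L0 miss wb->B0  d=D]
5: R B0 -> L0 miss wb->B2  d=-]
6: W B5 -> L1 miss  d=D]
7: W B2 -> L0 miss  d=D]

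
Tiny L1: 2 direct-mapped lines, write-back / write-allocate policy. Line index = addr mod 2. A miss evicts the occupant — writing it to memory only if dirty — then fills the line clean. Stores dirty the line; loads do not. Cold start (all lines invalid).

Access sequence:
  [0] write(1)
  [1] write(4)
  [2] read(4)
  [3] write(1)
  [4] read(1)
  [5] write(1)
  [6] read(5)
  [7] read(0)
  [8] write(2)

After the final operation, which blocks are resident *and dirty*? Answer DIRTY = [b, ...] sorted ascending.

DIRTY = [2]

0: W B1 → L1 miss [D]
1: W B4 → L0 miss [D]
2: R B4 → L0 hit [D]
3: W B1 → L1 hit [D]
4: R B1 → L1 hit [D]
5: W B1 → L1 hit [D]
6: R B5 → L1 miss wb→B1 [-]
7: R B0 → L0 miss wb→B4 [-]
8: W B2 → L0 miss [D]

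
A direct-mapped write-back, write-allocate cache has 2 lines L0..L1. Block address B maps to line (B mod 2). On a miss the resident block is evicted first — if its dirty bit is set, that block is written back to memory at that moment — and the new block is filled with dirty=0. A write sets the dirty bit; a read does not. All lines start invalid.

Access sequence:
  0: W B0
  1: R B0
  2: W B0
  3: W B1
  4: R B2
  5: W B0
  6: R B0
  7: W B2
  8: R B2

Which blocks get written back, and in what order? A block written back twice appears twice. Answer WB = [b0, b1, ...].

0: W B0 → L0 miss [D]
1: R B0 → L0 hit [D]
2: W B0 → L0 hit [D]
3: W B1 → L1 miss [D]
4: R B2 → L0 miss wb→B0 [-]
5: W B0 → L0 miss [D]
6: R B0 → L0 hit [D]
7: W B2 → L0 miss wb→B0 [D]
8: R B2 → L0 hit [D]

WB = [0, 0]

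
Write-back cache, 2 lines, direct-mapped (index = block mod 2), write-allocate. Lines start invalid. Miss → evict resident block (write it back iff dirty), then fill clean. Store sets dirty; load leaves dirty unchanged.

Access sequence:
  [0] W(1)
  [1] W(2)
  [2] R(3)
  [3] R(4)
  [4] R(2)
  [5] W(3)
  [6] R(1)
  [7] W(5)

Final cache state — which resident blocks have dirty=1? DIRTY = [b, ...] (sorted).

DIRTY = [5]

0: W B1 → L1 miss [D]
1: W B2 → L0 miss [D]
2: R B3 → L1 miss wb→B1 [-]
3: R B4 → L0 miss wb→B2 [-]
4: R B2 → L0 miss [-]
5: W B3 → L1 hit [D]
6: R B1 → L1 miss wb→B3 [-]
7: W B5 → L1 miss [D]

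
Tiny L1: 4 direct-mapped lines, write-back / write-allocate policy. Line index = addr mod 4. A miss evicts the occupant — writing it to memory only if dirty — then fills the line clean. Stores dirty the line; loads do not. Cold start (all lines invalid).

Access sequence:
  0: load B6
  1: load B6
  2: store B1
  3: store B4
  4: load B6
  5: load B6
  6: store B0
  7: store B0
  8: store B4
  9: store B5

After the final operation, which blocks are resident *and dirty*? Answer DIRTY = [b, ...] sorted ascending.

0: R B6 → L2 miss [-]
1: R B6 → L2 hit [-]
2: W B1 → L1 miss [D]
3: W B4 → L0 miss [D]
4: R B6 → L2 hit [-]
5: R B6 → L2 hit [-]
6: W B0 → L0 miss wb→B4 [D]
7: W B0 → L0 hit [D]
8: W B4 → L0 miss wb→B0 [D]
9: W B5 → L1 miss wb→B1 [D]

DIRTY = [4, 5]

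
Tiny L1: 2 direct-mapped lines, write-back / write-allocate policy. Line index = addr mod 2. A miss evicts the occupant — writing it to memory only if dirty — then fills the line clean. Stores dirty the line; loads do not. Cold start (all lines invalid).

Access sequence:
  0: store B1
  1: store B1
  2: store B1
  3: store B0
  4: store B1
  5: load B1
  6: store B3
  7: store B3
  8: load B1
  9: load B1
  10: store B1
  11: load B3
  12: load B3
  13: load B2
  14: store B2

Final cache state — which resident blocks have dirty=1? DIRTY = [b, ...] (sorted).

DIRTY = [2]

0: W B1 -> L1 miss  d=D]
1: W B1 -> L1 hit  d=D]
2: W B1 -> L1 hit  d=D]
3: W B0 -> L0 miss  d=D]
4: W B1 -> L1 hit  d=D]
5: R B1 -> L1 hit  d=D]
6: W B3 -> L1 miss wb->B1  d=D]
7: W B3 -> L1 hit  d=D]
8: R B1 -> L1 miss wb->B3  d=-]
9: R B1 -> L1 hit  d=-]
10: W B1 -> L1 hit  d=D]
11: R B3 -> L1 miss wb->B1  d=-]
12: R B3 -> L1 hit  d=-]
13: R B2 -> L0 miss wb->B0  d=-]
14: W B2 -> L0 hit  d=D]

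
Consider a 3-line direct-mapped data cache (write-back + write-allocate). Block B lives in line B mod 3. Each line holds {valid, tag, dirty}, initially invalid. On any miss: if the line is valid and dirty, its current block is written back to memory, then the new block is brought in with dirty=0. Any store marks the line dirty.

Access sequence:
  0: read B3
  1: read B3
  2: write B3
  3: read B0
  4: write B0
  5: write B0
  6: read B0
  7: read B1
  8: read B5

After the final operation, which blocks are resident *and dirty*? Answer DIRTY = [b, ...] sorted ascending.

0: R B3 → L0 miss [-]
1: R B3 → L0 hit [-]
2: W B3 → L0 hit [D]
3: R B0 → L0 miss wb→B3 [-]
4: W B0 → L0 hit [D]
5: W B0 → L0 hit [D]
6: R B0 → L0 hit [D]
7: R B1 → L1 miss [-]
8: R B5 → L2 miss [-]

DIRTY = [0]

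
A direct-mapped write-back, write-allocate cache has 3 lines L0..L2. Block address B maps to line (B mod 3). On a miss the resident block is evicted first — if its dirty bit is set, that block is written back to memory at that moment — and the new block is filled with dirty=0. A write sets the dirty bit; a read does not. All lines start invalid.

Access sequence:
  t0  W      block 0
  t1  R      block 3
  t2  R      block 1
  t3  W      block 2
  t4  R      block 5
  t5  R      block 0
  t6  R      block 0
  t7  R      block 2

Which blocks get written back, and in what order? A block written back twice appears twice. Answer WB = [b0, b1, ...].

  0 | W B0 → L0 miss [D]
  1 | R B3 → L0 miss wb→B0 [-]
  2 | R B1 → L1 miss [-]
  3 | W B2 → L2 miss [D]
  4 | R B5 → L2 miss wb→B2 [-]
  5 | R B0 → L0 miss [-]
  6 | R B0 → L0 hit [-]
  7 | R B2 → L2 miss [-]

WB = [0, 2]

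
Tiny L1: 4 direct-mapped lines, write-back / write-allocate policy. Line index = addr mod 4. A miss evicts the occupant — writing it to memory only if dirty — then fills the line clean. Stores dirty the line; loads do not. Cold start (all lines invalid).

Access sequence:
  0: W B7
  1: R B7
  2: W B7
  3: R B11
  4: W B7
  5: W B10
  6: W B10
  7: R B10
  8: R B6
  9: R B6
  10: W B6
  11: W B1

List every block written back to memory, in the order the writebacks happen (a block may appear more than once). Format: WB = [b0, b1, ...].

WB = [7, 10]

  0 | W B7 → L3 miss [D]
  1 | R B7 → L3 hit [D]
  2 | W B7 → L3 hit [D]
  3 | R B11 → L3 miss wb→B7 [-]
  4 | W B7 → L3 miss [D]
  5 | W B10 → L2 miss [D]
  6 | W B10 → L2 hit [D]
  7 | R B10 → L2 hit [D]
  8 | R B6 → L2 miss wb→B10 [-]
  9 | R B6 → L2 hit [-]
  10 | W B6 → L2 hit [D]
  11 | W B1 → L1 miss [D]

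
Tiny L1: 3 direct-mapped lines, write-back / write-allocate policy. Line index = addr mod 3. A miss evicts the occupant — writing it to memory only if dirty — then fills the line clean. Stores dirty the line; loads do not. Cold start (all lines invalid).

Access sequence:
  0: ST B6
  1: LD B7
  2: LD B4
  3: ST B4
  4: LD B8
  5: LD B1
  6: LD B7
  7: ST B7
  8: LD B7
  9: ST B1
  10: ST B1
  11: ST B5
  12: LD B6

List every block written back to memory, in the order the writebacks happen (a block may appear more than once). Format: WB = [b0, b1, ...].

WB = [4, 7]

  0 | W B6 → L0 miss [D]
  1 | R B7 → L1 miss [-]
  2 | R B4 → L1 miss [-]
  3 | W B4 → L1 hit [D]
  4 | R B8 → L2 miss [-]
  5 | R B1 → L1 miss wb→B4 [-]
  6 | R B7 → L1 miss [-]
  7 | W B7 → L1 hit [D]
  8 | R B7 → L1 hit [D]
  9 | W B1 → L1 miss wb→B7 [D]
  10 | W B1 → L1 hit [D]
  11 | W B5 → L2 miss [D]
  12 | R B6 → L0 hit [D]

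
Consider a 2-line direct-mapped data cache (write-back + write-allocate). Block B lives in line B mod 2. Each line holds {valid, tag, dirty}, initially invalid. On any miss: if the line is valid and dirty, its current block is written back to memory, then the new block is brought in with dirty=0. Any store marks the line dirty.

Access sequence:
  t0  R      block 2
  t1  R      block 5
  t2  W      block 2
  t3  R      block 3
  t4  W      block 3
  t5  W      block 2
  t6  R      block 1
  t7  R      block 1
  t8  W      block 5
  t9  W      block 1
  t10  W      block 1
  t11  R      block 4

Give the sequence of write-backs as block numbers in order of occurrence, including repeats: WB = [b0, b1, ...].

WB = [3, 5, 2]

  0 | R B2 → L0 miss [-]
  1 | R B5 → L1 miss [-]
  2 | W B2 → L0 hit [D]
  3 | R B3 → L1 miss [-]
  4 | W B3 → L1 hit [D]
  5 | W B2 → L0 hit [D]
  6 | R B1 → L1 miss wb→B3 [-]
  7 | R B1 → L1 hit [-]
  8 | W B5 → L1 miss [D]
  9 | W B1 → L1 miss wb→B5 [D]
  10 | W B1 → L1 hit [D]
  11 | R B4 → L0 miss wb→B2 [-]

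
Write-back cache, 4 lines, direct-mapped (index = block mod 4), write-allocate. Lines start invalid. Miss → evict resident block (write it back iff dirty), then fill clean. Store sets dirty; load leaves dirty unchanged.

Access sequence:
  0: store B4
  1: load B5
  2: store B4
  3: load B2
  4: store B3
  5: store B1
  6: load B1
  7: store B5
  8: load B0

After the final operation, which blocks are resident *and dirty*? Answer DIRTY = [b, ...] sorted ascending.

DIRTY = [3, 5]

  0 | W B4 → L0 miss [D]
  1 | R B5 → L1 miss [-]
  2 | W B4 → L0 hit [D]
  3 | R B2 → L2 miss [-]
  4 | W B3 → L3 miss [D]
  5 | W B1 → L1 miss [D]
  6 | R B1 → L1 hit [D]
  7 | W B5 → L1 miss wb→B1 [D]
  8 | R B0 → L0 miss wb→B4 [-]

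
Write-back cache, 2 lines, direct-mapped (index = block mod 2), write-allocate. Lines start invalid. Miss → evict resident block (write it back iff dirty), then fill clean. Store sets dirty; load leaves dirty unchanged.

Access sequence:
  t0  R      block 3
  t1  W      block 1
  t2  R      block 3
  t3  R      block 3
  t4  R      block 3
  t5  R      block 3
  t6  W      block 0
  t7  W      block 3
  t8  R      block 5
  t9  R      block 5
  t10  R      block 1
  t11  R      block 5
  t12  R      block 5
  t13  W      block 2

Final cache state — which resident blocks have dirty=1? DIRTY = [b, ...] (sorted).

DIRTY = [2]

0: R B3 -> L1 miss  d=-]
1: W B1 -> L1 miss  d=D]
2: R B3 -> L1 miss wb->B1  d=-]
3: R B3 -> L1 hit  d=-]
4: R B3 -> L1 hit  d=-]
5: R B3 -> L1 hit  d=-]
6: W B0 -> L0 miss  d=D]
7: W B3 -> L1 hit  d=D]
8: R B5 -> L1 miss wb->B3  d=-]
9: R B5 -> L1 hit  d=-]
10: R B1 -> L1 miss  d=-]
11: R B5 -> L1 miss  d=-]
12: R B5 -> L1 hit  d=-]
13: W B2 -> L0 miss wb->B0  d=D]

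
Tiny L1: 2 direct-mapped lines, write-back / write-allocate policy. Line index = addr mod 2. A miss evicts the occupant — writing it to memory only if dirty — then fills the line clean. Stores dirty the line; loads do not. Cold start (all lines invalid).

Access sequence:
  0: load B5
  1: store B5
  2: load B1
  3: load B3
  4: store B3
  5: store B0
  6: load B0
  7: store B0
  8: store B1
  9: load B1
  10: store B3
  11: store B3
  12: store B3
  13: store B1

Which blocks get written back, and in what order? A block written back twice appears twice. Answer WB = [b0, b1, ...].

WB = [5, 3, 1, 3]

0: R B5 -> L1 miss  d=-]
1: W B5 -> L1 hit  d=D]
2: R B1 -> L1 miss wb->B5  d=-]
3: R B3 -> L1 miss  d=-]
4: W B3 -> L1 hit  d=D]
5: W B0 -> L0 miss  d=D]
6: R B0 -> L0 hit  d=D]
7: W B0 -> L0 hit  d=D]
8: W B1 -> L1 miss wb->B3  d=D]
9: R B1 -> L1 hit  d=D]
10: W B3 -> L1 miss wb->B1  d=D]
11: W B3 -> L1 hit  d=D]
12: W B3 -> L1 hit  d=D]
13: W B1 -> L1 miss wb->B3  d=D]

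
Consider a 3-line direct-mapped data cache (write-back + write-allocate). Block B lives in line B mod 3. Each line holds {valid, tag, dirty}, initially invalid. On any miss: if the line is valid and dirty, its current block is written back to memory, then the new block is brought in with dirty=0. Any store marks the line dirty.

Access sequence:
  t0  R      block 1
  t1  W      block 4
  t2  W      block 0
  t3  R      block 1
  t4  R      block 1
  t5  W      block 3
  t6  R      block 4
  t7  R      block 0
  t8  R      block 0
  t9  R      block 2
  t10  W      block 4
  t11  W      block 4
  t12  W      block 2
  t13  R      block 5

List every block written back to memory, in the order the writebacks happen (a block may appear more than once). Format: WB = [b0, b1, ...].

0: R B1 → L1 miss [-]
1: W B4 → L1 miss [D]
2: W B0 → L0 miss [D]
3: R B1 → L1 miss wb→B4 [-]
4: R B1 → L1 hit [-]
5: W B3 → L0 miss wb→B0 [D]
6: R B4 → L1 miss [-]
7: R B0 → L0 miss wb→B3 [-]
8: R B0 → L0 hit [-]
9: R B2 → L2 miss [-]
10: W B4 → L1 hit [D]
11: W B4 → L1 hit [D]
12: W B2 → L2 hit [D]
13: R B5 → L2 miss wb→B2 [-]

WB = [4, 0, 3, 2]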